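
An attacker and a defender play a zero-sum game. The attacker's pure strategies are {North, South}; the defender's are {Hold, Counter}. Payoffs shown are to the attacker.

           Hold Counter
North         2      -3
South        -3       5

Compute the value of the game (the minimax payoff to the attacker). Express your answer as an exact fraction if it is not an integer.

1/13

Row minima: North → -3, South → -3; maximin = -3.
Column maxima: Hold → 2, Counter → 5; minimax = 2.
-3 ≠ 2, so there is no saddle point; optimal play is mixed.
Let the attacker play North with probability p. Expected payoff against Hold: 2p + (-3)(1−p) = 5p − 3; against Counter: (-3)p + 5(1−p) = −8p + 5.
Setting these equal: 5p − 3 = −8p + 5 ⇒ 13p = 8 ⇒ p = 8/13, and the value is (5)·(8/13) − 3 = 1/13.
For the defender: with q = P(Hold), equating North's and South's payoffs gives 5q − 3 = −8q + 5 ⇒ q = 8/13.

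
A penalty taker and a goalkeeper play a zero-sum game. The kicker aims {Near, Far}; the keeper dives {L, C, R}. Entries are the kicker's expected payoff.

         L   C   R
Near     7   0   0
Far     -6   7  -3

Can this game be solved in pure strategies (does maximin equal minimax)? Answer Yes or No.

Yes

Row minima: Near → 0, Far → -6; maximin = 0.
Column maxima: L → 7, C → 7, R → 0; minimax = 0.
maximin = minimax = 0, so a saddle point exists.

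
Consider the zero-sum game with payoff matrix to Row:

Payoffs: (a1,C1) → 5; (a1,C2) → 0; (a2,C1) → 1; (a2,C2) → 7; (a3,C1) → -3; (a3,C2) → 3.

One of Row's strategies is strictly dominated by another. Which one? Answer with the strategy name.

a2 gives a strictly higher payoff than a3 against every column: 1 > -3, 7 > 3.
So a3 is strictly dominated and Row never plays it.

a3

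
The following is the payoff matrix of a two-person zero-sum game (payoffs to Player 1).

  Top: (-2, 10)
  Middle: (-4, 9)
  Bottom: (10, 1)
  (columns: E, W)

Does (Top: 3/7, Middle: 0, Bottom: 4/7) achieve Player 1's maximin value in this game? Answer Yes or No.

Against E this mix gives (3/7)·(-2) + (4/7)·10 = 34/7.
Against W this mix gives (3/7)·10 + (4/7)·1 = 34/7.
All of Player 2's active replies (E, W) yield 34/7, and no column does worse for Player 1. The mix makes Player 2 indifferent and guarantees 34/7, so it is optimal.

Yes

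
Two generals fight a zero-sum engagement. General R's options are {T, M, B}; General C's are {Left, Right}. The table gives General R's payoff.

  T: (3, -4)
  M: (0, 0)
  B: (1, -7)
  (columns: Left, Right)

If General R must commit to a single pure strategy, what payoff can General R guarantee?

0

Row minima: T → -4, M → 0, B → -7.
The best of these is 0.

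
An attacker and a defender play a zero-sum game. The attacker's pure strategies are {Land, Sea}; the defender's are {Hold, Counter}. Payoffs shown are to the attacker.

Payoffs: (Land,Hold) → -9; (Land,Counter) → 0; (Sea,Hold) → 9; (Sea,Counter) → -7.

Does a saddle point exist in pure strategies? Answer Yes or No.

No

Row minima: Land → -9, Sea → -7; maximin = -7.
Column maxima: Hold → 9, Counter → 0; minimax = 0.
-7 ≠ 0, so no pure-strategy equilibrium exists.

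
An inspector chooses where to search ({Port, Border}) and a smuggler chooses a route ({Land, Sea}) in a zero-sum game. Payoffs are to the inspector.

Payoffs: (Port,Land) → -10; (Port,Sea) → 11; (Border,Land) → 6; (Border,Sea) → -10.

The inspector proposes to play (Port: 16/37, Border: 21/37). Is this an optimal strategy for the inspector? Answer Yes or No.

Against Land this mix gives (16/37)·(-10) + (21/37)·6 = -34/37.
Against Sea this mix gives (16/37)·11 + (21/37)·(-10) = -34/37.
All of the smuggler's active replies (Land, Sea) yield -34/37, and no column does worse for the inspector. The mix makes the smuggler indifferent and guarantees -34/37, so it is optimal.

Yes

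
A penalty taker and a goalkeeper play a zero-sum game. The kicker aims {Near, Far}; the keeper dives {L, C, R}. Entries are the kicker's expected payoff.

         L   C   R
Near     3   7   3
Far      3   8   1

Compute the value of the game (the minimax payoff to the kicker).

3

Row minima: Near → 3, Far → 1; maximin = 3.
Column maxima: L → 3, C → 8, R → 3; minimax = 3.
Since maximin = minimax = 3, there is a saddle point and the value is 3.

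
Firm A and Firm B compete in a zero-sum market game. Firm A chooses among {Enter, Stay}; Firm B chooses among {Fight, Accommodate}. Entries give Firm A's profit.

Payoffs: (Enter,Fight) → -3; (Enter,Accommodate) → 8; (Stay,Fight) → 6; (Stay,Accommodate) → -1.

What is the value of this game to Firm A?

Row minima: Enter → -3, Stay → -1; maximin = -1.
Column maxima: Fight → 6, Accommodate → 8; minimax = 6.
-1 ≠ 6, so there is no saddle point; optimal play is mixed.
Let Firm A play Enter with probability p. Expected payoff against Fight: (-3)p + 6(1−p) = −9p + 6; against Accommodate: 8p + (-1)(1−p) = 9p − 1.
Setting these equal: −9p + 6 = 9p − 1 ⇒ −18p = -7 ⇒ p = 7/18, and the value is (-9)·(7/18) + 6 = 5/2.
For Firm B: with q = P(Fight), equating Enter's and Stay's payoffs gives −11q + 8 = 7q − 1 ⇒ q = 1/2.

5/2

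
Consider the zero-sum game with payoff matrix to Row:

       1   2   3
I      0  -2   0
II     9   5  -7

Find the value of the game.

Row minima: I → -2, II → -7; maximin = -2.
Column maxima: 1 → 9, 2 → 5, 3 → 0; minimax = 0.
-2 ≠ 0, so there is no saddle point; optimal play is mixed.
1 is strictly dominated by 2 (it gives Row strictly more in every row), so Column never plays it.
On the remaining 2×2 (I, II vs 2, 3):
Let Row play I with probability p. Expected payoff against 2: (-2)p + 5(1−p) = −7p + 5; against 3: 0p + (-7)(1−p) = 7p − 7.
Setting these equal: −7p + 5 = 7p − 7 ⇒ −14p = -12 ⇒ p = 6/7, and the value is (-7)·(6/7) + 5 = -1.
For Column: with q = P(2), equating I's and II's payoffs gives −2q = 12q − 7 ⇒ q = 1/2.

-1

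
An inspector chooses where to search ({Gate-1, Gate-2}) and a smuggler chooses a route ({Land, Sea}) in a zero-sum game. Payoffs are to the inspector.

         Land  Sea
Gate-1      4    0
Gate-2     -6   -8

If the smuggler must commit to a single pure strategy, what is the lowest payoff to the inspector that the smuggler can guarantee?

0

Column maxima: Land → 4, Sea → 0.
The smallest of these is 0.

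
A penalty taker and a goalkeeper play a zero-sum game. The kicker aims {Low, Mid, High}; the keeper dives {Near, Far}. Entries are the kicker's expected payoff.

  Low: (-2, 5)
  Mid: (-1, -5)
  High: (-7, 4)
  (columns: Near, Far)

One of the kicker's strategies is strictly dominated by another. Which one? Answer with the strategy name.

High

Low gives a strictly higher payoff than High against every column: -2 > -7, 5 > 4.
So High is strictly dominated and the kicker never plays it.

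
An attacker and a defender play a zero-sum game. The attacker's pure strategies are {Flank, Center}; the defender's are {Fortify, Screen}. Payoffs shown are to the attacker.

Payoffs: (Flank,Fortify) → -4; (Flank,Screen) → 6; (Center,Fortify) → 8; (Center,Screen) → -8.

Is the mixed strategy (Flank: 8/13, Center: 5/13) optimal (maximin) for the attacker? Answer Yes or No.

Against Fortify this mix gives (8/13)·(-4) + (5/13)·8 = 8/13.
Against Screen this mix gives (8/13)·6 + (5/13)·(-8) = 8/13.
All of the defender's active replies (Fortify, Screen) yield 8/13, and no column does worse for the attacker. The mix makes the defender indifferent and guarantees 8/13, so it is optimal.

Yes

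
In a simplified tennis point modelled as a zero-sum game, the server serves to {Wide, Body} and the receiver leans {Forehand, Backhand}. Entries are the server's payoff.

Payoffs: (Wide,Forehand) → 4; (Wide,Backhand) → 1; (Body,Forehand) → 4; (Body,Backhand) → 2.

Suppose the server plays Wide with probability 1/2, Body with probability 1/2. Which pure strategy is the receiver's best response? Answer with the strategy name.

If the receiver plays Forehand, the server's expected payoff is (1/2)·4 + (1/2)·4 = 4.
If the receiver plays Backhand, the server's expected payoff is (1/2)·1 + (1/2)·2 = 3/2.
The receiver minimizes the server's payoff; the smallest is 3/2, so the best response is Backhand.

Backhand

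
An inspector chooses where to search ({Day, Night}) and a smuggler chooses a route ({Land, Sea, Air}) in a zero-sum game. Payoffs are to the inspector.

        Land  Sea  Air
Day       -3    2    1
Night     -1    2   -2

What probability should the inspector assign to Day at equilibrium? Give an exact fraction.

1/5

Row minima: Day → -3, Night → -2; maximin = -2.
Column maxima: Land → -1, Sea → 2, Air → 1; minimax = -1.
-2 ≠ -1, so there is no saddle point; optimal play is mixed.
Sea is strictly dominated by Land (it gives the inspector strictly more in every row), so the smuggler never plays it.
On the remaining 2×2 (Day, Night vs Land, Air):
Let the inspector play Day with probability p. Expected payoff against Land: (-3)p + (-1)(1−p) = −2p − 1; against Air: 1p + (-2)(1−p) = 3p − 2.
Setting these equal: −2p − 1 = 3p − 2 ⇒ −5p = -1 ⇒ p = 1/5, and the value is (-2)·(1/5) − 1 = -7/5.
For the smuggler: with q = P(Land), equating Day's and Night's payoffs gives −4q + 1 = q − 2 ⇒ q = 3/5.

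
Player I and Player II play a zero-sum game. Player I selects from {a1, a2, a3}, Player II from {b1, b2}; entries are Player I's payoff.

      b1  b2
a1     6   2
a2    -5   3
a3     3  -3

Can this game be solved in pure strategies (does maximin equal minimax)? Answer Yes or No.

Row minima: a1 → 2, a2 → -5, a3 → -3; maximin = 2.
Column maxima: b1 → 6, b2 → 3; minimax = 3.
2 ≠ 3, so no pure-strategy equilibrium exists.

No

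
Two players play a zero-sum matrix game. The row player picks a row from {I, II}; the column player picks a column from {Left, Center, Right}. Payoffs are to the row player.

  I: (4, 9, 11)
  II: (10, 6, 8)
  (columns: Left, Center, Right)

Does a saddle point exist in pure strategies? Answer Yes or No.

Row minima: I → 4, II → 6; maximin = 6.
Column maxima: Left → 10, Center → 9, Right → 11; minimax = 9.
6 ≠ 9, so no pure-strategy equilibrium exists.

No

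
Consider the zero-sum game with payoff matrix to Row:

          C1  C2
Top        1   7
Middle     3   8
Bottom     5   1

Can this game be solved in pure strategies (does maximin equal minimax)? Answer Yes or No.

No

Row minima: Top → 1, Middle → 3, Bottom → 1; maximin = 3.
Column maxima: C1 → 5, C2 → 8; minimax = 5.
3 ≠ 5, so no pure-strategy equilibrium exists.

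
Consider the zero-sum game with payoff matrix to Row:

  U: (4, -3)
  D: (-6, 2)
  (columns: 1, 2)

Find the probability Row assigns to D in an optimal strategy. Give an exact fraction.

Row minima: U → -3, D → -6; maximin = -3.
Column maxima: 1 → 4, 2 → 2; minimax = 2.
-3 ≠ 2, so there is no saddle point; optimal play is mixed.
Let Row play U with probability p. Expected payoff against 1: 4p + (-6)(1−p) = 10p − 6; against 2: (-3)p + 2(1−p) = −5p + 2.
Setting these equal: 10p − 6 = −5p + 2 ⇒ 15p = 8 ⇒ p = 8/15, and the value is (10)·(8/15) − 6 = -2/3.
For Column: with q = P(1), equating U's and D's payoffs gives 7q − 3 = −8q + 2 ⇒ q = 1/3.

7/15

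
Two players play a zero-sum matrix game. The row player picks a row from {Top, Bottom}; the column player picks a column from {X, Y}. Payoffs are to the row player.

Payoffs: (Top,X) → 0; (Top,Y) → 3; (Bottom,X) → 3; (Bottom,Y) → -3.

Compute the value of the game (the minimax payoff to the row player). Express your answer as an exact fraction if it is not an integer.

1

Row minima: Top → 0, Bottom → -3; maximin = 0.
Column maxima: X → 3, Y → 3; minimax = 3.
0 ≠ 3, so there is no saddle point; optimal play is mixed.
Let the row player play Top with probability p. Expected payoff against X: 0p + 3(1−p) = −3p + 3; against Y: 3p + (-3)(1−p) = 6p − 3.
Setting these equal: −3p + 3 = 6p − 3 ⇒ −9p = -6 ⇒ p = 2/3, and the value is (-3)·(2/3) + 3 = 1.
For the column player: with q = P(X), equating Top's and Bottom's payoffs gives −3q + 3 = 6q − 3 ⇒ q = 2/3.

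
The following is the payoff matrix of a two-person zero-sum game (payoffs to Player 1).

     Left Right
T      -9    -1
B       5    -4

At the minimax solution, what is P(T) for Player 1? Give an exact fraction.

9/17

Row minima: T → -9, B → -4; maximin = -4.
Column maxima: Left → 5, Right → -1; minimax = -1.
-4 ≠ -1, so there is no saddle point; optimal play is mixed.
Let Player 1 play T with probability p. Expected payoff against Left: (-9)p + 5(1−p) = −14p + 5; against Right: (-1)p + (-4)(1−p) = 3p − 4.
Setting these equal: −14p + 5 = 3p − 4 ⇒ −17p = -9 ⇒ p = 9/17, and the value is (-14)·(9/17) + 5 = -41/17.
For Player 2: with q = P(Left), equating T's and B's payoffs gives −8q − 1 = 9q − 4 ⇒ q = 3/17.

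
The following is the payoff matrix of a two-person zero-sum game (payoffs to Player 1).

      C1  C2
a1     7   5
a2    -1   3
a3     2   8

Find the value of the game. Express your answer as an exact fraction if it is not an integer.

23/4

Row minima: a1 → 5, a2 → -1, a3 → 2; maximin = 5.
Column maxima: C1 → 7, C2 → 8; minimax = 7.
5 ≠ 7, so there is no saddle point; optimal play is mixed.
a2 is strictly dominated by a1, so Player 1 never plays it.
On the remaining 2×2 (a1, a3 vs C1, C2):
Let Player 1 play a1 with probability p. Expected payoff against C1: 7p + 2(1−p) = 5p + 2; against C2: 5p + 8(1−p) = −3p + 8.
Setting these equal: 5p + 2 = −3p + 8 ⇒ 8p = 6 ⇒ p = 3/4, and the value is (5)·(3/4) + 2 = 23/4.
For Player 2: with q = P(C1), equating a1's and a3's payoffs gives 2q + 5 = −6q + 8 ⇒ q = 3/8.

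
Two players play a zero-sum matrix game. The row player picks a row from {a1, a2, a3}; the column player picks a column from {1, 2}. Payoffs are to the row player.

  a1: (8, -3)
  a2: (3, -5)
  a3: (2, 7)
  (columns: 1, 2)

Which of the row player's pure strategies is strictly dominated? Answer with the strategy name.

a2

a1 gives a strictly higher payoff than a2 against every column: 8 > 3, -3 > -5.
So a2 is strictly dominated and the row player never plays it.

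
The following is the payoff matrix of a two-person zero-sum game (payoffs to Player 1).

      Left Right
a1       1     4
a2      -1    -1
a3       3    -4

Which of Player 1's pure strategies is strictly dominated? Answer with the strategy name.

a1 gives a strictly higher payoff than a2 against every column: 1 > -1, 4 > -1.
So a2 is strictly dominated and Player 1 never plays it.

a2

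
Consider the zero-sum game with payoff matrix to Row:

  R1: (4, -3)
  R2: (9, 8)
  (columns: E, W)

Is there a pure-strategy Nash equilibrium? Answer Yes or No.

Row minima: R1 → -3, R2 → 8; maximin = 8.
Column maxima: E → 9, W → 8; minimax = 8.
maximin = minimax = 8, so a saddle point exists.

Yes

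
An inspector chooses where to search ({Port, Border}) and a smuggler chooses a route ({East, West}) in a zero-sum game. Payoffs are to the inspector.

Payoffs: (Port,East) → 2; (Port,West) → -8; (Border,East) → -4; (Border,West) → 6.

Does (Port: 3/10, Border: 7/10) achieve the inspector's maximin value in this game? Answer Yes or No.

No

Against East this mix gives (3/10)·2 + (7/10)·(-4) = -11/5.
Against West this mix gives (3/10)·(-8) + (7/10)·6 = 9/5.
The smuggler will play East, holding the inspector to -11/5. Shifting weight toward the row that does better against East would raise this floor (the equalizing mix achieves -1 against both East and West), so the proposed strategy is not optimal.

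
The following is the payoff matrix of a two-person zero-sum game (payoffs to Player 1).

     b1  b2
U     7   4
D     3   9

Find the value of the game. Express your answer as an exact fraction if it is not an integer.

17/3

Row minima: U → 4, D → 3; maximin = 4.
Column maxima: b1 → 7, b2 → 9; minimax = 7.
4 ≠ 7, so there is no saddle point; optimal play is mixed.
Let Player 1 play U with probability p. Expected payoff against b1: 7p + 3(1−p) = 4p + 3; against b2: 4p + 9(1−p) = −5p + 9.
Setting these equal: 4p + 3 = −5p + 9 ⇒ 9p = 6 ⇒ p = 2/3, and the value is (4)·(2/3) + 3 = 17/3.
For Player 2: with q = P(b1), equating U's and D's payoffs gives 3q + 4 = −6q + 9 ⇒ q = 5/9.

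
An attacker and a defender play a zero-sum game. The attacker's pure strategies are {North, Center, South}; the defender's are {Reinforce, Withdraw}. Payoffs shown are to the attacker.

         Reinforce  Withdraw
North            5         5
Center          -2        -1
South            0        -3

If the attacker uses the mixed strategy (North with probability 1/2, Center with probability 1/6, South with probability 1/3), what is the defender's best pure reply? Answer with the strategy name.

Withdraw

If the defender plays Reinforce, the attacker's expected payoff is (1/2)·5 + (1/6)·(-2) + (1/3)·0 = 13/6.
If the defender plays Withdraw, the attacker's expected payoff is (1/2)·5 + (1/6)·(-1) + (1/3)·(-3) = 4/3.
The defender minimizes the attacker's payoff; the smallest is 4/3, so the best response is Withdraw.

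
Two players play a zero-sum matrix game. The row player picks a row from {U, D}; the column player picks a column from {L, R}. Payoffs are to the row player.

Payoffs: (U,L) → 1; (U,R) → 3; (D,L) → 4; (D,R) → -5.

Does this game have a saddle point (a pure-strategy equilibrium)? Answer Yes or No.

Row minima: U → 1, D → -5; maximin = 1.
Column maxima: L → 4, R → 3; minimax = 3.
1 ≠ 3, so no pure-strategy equilibrium exists.

No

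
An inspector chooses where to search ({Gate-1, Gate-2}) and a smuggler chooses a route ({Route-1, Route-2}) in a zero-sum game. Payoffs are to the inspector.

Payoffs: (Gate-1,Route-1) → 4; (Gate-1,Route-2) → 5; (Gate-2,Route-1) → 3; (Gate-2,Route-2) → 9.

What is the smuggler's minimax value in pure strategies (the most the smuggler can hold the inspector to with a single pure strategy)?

Column maxima: Route-1 → 4, Route-2 → 9.
The smallest of these is 4.

4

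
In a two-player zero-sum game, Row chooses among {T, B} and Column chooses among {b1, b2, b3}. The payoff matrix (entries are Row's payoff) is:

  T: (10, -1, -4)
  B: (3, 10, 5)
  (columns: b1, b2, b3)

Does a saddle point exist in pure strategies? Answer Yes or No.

No

Row minima: T → -4, B → 3; maximin = 3.
Column maxima: b1 → 10, b2 → 10, b3 → 5; minimax = 5.
3 ≠ 5, so no pure-strategy equilibrium exists.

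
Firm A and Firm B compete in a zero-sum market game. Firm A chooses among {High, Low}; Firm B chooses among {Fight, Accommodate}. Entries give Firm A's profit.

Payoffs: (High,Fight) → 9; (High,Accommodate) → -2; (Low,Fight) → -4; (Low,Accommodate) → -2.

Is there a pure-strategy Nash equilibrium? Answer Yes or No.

Yes

Row minima: High → -2, Low → -4; maximin = -2.
Column maxima: Fight → 9, Accommodate → -2; minimax = -2.
maximin = minimax = -2, so a saddle point exists.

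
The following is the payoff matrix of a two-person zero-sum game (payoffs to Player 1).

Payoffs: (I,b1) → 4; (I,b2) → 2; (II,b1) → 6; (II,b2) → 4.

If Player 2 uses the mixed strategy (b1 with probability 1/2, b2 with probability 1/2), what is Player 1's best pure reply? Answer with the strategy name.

II

Expected payoff of I: (1/2)·4 + (1/2)·2 = 3.
Expected payoff of II: (1/2)·6 + (1/2)·4 = 5.
The largest is 5, so Player 1's best response is II.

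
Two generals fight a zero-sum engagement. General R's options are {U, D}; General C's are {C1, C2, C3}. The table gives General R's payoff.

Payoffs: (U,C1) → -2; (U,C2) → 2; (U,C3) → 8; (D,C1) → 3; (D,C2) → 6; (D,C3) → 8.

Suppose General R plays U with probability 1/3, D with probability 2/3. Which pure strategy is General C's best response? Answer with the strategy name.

C1

If General C plays C1, General R's expected payoff is (1/3)·(-2) + (2/3)·3 = 4/3.
If General C plays C2, General R's expected payoff is (1/3)·2 + (2/3)·6 = 14/3.
If General C plays C3, General R's expected payoff is (1/3)·8 + (2/3)·8 = 8.
General C minimizes General R's payoff; the smallest is 4/3, so the best response is C1.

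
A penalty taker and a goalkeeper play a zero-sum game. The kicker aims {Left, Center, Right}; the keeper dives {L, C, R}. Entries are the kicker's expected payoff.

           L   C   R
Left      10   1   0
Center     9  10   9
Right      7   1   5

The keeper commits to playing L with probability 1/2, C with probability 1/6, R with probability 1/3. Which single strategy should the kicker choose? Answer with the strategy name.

Expected payoff of Left: (1/2)·10 + (1/6)·1 + (1/3)·0 = 31/6.
Expected payoff of Center: (1/2)·9 + (1/6)·10 + (1/3)·9 = 55/6.
Expected payoff of Right: (1/2)·7 + (1/6)·1 + (1/3)·5 = 16/3.
The largest is 55/6, so the kicker's best response is Center.

Center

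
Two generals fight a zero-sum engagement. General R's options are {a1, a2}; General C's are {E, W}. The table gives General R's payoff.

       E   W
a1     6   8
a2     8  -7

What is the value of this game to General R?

106/17

Row minima: a1 → 6, a2 → -7; maximin = 6.
Column maxima: E → 8, W → 8; minimax = 8.
6 ≠ 8, so there is no saddle point; optimal play is mixed.
Let General R play a1 with probability p. Expected payoff against E: 6p + 8(1−p) = −2p + 8; against W: 8p + (-7)(1−p) = 15p − 7.
Setting these equal: −2p + 8 = 15p − 7 ⇒ −17p = -15 ⇒ p = 15/17, and the value is (-2)·(15/17) + 8 = 106/17.
For General C: with q = P(E), equating a1's and a2's payoffs gives −2q + 8 = 15q − 7 ⇒ q = 15/17.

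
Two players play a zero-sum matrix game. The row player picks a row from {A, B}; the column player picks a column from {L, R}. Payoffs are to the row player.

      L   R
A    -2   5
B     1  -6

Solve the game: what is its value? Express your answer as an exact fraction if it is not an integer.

Row minima: A → -2, B → -6; maximin = -2.
Column maxima: L → 1, R → 5; minimax = 1.
-2 ≠ 1, so there is no saddle point; optimal play is mixed.
Let the row player play A with probability p. Expected payoff against L: (-2)p + 1(1−p) = −3p + 1; against R: 5p + (-6)(1−p) = 11p − 6.
Setting these equal: −3p + 1 = 11p − 6 ⇒ −14p = -7 ⇒ p = 1/2, and the value is (-3)·(1/2) + 1 = -1/2.
For the column player: with q = P(L), equating A's and B's payoffs gives −7q + 5 = 7q − 6 ⇒ q = 11/14.

-1/2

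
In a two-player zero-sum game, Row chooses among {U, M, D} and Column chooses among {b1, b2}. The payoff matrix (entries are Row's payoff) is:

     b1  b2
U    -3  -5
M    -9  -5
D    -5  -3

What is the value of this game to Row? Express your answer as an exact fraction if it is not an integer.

Row minima: U → -5, M → -9, D → -5; maximin = -5.
Column maxima: b1 → -3, b2 → -3; minimax = -3.
-5 ≠ -3, so there is no saddle point; optimal play is mixed.
M is strictly dominated by D, so Row never plays it.
On the remaining 2×2 (U, D vs b1, b2):
Let Row play U with probability p. Expected payoff against b1: (-3)p + (-5)(1−p) = 2p − 5; against b2: (-5)p + (-3)(1−p) = −2p − 3.
Setting these equal: 2p − 5 = −2p − 3 ⇒ 4p = 2 ⇒ p = 1/2, and the value is (2)·(1/2) − 5 = -4.
For Column: with q = P(b1), equating U's and D's payoffs gives 2q − 5 = −2q − 3 ⇒ q = 1/2.

-4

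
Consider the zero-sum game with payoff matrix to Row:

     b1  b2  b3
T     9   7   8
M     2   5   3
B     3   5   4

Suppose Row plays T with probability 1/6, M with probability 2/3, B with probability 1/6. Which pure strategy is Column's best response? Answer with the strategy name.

b1

If Column plays b1, Row's expected payoff is (1/6)·9 + (2/3)·2 + (1/6)·3 = 10/3.
If Column plays b2, Row's expected payoff is (1/6)·7 + (2/3)·5 + (1/6)·5 = 16/3.
If Column plays b3, Row's expected payoff is (1/6)·8 + (2/3)·3 + (1/6)·4 = 4.
Column minimizes Row's payoff; the smallest is 10/3, so the best response is b1.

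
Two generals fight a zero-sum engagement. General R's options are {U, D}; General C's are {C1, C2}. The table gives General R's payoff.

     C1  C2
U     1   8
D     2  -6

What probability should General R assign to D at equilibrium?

7/15

Row minima: U → 1, D → -6; maximin = 1.
Column maxima: C1 → 2, C2 → 8; minimax = 2.
1 ≠ 2, so there is no saddle point; optimal play is mixed.
Let General R play U with probability p. Expected payoff against C1: 1p + 2(1−p) = −p + 2; against C2: 8p + (-6)(1−p) = 14p − 6.
Setting these equal: −p + 2 = 14p − 6 ⇒ −15p = -8 ⇒ p = 8/15, and the value is (-1)·(8/15) + 2 = 22/15.
For General C: with q = P(C1), equating U's and D's payoffs gives −7q + 8 = 8q − 6 ⇒ q = 14/15.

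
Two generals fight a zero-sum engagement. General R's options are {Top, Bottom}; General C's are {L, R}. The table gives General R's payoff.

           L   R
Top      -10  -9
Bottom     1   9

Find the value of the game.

1

Row minima: Top → -10, Bottom → 1; maximin = 1.
Column maxima: L → 1, R → 9; minimax = 1.
Since maximin = minimax = 1, there is a saddle point and the value is 1.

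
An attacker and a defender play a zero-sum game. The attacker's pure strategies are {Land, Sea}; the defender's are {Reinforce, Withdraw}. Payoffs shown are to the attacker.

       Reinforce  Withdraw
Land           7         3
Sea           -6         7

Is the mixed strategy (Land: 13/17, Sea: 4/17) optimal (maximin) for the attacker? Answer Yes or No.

Yes

Against Reinforce this mix gives (13/17)·7 + (4/17)·(-6) = 67/17.
Against Withdraw this mix gives (13/17)·3 + (4/17)·7 = 67/17.
All of the defender's active replies (Reinforce, Withdraw) yield 67/17, and no column does worse for the attacker. The mix makes the defender indifferent and guarantees 67/17, so it is optimal.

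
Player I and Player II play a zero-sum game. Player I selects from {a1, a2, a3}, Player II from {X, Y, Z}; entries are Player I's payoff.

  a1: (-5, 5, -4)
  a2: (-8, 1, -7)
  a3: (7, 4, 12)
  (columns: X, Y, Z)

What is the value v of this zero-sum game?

55/13

Row minima: a1 → -5, a2 → -8, a3 → 4; maximin = 4.
Column maxima: X → 7, Y → 5, Z → 12; minimax = 5.
4 ≠ 5, so there is no saddle point; optimal play is mixed.
a2 is strictly dominated by a1, so Player I never plays it.
Z is strictly dominated by X (it gives Player I strictly more in every row), so Player II never plays it.
On the remaining 2×2 (a1, a3 vs X, Y):
Let Player I play a1 with probability p. Expected payoff against X: (-5)p + 7(1−p) = −12p + 7; against Y: 5p + 4(1−p) = p + 4.
Setting these equal: −12p + 7 = p + 4 ⇒ −13p = -3 ⇒ p = 3/13, and the value is (-12)·(3/13) + 7 = 55/13.
For Player II: with q = P(X), equating a1's and a3's payoffs gives −10q + 5 = 3q + 4 ⇒ q = 1/13.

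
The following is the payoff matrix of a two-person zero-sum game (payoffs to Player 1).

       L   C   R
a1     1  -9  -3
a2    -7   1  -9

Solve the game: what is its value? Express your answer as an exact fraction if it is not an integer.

-21/4

Row minima: a1 → -9, a2 → -9; maximin = -9.
Column maxima: L → 1, C → 1, R → -3; minimax = -3.
-9 ≠ -3, so there is no saddle point; optimal play is mixed.
L is strictly dominated by R (it gives Player 1 strictly more in every row), so Player 2 never plays it.
On the remaining 2×2 (a1, a2 vs C, R):
Let Player 1 play a1 with probability p. Expected payoff against C: (-9)p + 1(1−p) = −10p + 1; against R: (-3)p + (-9)(1−p) = 6p − 9.
Setting these equal: −10p + 1 = 6p − 9 ⇒ −16p = -10 ⇒ p = 5/8, and the value is (-10)·(5/8) + 1 = -21/4.
For Player 2: with q = P(C), equating a1's and a2's payoffs gives −6q − 3 = 10q − 9 ⇒ q = 3/8.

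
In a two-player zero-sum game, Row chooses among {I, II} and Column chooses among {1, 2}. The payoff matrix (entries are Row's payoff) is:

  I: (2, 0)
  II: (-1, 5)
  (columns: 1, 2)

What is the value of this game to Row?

5/4

Row minima: I → 0, II → -1; maximin = 0.
Column maxima: 1 → 2, 2 → 5; minimax = 2.
0 ≠ 2, so there is no saddle point; optimal play is mixed.
Let Row play I with probability p. Expected payoff against 1: 2p + (-1)(1−p) = 3p − 1; against 2: 0p + 5(1−p) = −5p + 5.
Setting these equal: 3p − 1 = −5p + 5 ⇒ 8p = 6 ⇒ p = 3/4, and the value is (3)·(3/4) − 1 = 5/4.
For Column: with q = P(1), equating I's and II's payoffs gives 2q = −6q + 5 ⇒ q = 5/8.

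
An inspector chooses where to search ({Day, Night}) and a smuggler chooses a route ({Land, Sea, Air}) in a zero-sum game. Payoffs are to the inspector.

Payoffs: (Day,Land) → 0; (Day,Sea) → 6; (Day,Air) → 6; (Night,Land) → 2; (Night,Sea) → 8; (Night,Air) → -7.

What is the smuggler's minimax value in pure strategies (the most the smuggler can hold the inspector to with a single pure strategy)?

2

Column maxima: Land → 2, Sea → 8, Air → 6.
The smallest of these is 2.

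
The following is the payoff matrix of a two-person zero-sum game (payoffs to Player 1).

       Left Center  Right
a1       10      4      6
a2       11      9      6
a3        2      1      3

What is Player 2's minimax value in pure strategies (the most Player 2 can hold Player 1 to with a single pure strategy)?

Column maxima: Left → 11, Center → 9, Right → 6.
The smallest of these is 6.

6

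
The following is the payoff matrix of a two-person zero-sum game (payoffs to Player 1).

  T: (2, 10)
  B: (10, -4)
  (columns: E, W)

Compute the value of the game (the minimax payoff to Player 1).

Row minima: T → 2, B → -4; maximin = 2.
Column maxima: E → 10, W → 10; minimax = 10.
2 ≠ 10, so there is no saddle point; optimal play is mixed.
Let Player 1 play T with probability p. Expected payoff against E: 2p + 10(1−p) = −8p + 10; against W: 10p + (-4)(1−p) = 14p − 4.
Setting these equal: −8p + 10 = 14p − 4 ⇒ −22p = -14 ⇒ p = 7/11, and the value is (-8)·(7/11) + 10 = 54/11.
For Player 2: with q = P(E), equating T's and B's payoffs gives −8q + 10 = 14q − 4 ⇒ q = 7/11.

54/11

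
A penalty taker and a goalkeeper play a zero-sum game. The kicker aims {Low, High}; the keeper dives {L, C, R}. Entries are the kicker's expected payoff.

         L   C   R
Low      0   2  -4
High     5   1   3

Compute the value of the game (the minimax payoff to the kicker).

5/4

Row minima: Low → -4, High → 1; maximin = 1.
Column maxima: L → 5, C → 2, R → 3; minimax = 2.
1 ≠ 2, so there is no saddle point; optimal play is mixed.
L is strictly dominated by R (it gives the kicker strictly more in every row), so the keeper never plays it.
On the remaining 2×2 (Low, High vs C, R):
Let the kicker play Low with probability p. Expected payoff against C: 2p + 1(1−p) = p + 1; against R: (-4)p + 3(1−p) = −7p + 3.
Setting these equal: p + 1 = −7p + 3 ⇒ 8p = 2 ⇒ p = 1/4, and the value is (1)·(1/4) + 1 = 5/4.
For the keeper: with q = P(C), equating Low's and High's payoffs gives 6q − 4 = −2q + 3 ⇒ q = 7/8.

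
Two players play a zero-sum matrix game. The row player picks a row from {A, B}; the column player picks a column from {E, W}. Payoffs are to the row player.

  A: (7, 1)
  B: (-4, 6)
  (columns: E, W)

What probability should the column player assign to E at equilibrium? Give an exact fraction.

Row minima: A → 1, B → -4; maximin = 1.
Column maxima: E → 7, W → 6; minimax = 6.
1 ≠ 6, so there is no saddle point; optimal play is mixed.
Let the row player play A with probability p. Expected payoff against E: 7p + (-4)(1−p) = 11p − 4; against W: 1p + 6(1−p) = −5p + 6.
Setting these equal: 11p − 4 = −5p + 6 ⇒ 16p = 10 ⇒ p = 5/8, and the value is (11)·(5/8) − 4 = 23/8.
For the column player: with q = P(E), equating A's and B's payoffs gives 6q + 1 = −10q + 6 ⇒ q = 5/16.

5/16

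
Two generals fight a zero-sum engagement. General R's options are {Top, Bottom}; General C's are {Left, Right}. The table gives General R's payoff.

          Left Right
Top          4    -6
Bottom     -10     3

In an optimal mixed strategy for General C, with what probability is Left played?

Row minima: Top → -6, Bottom → -10; maximin = -6.
Column maxima: Left → 4, Right → 3; minimax = 3.
-6 ≠ 3, so there is no saddle point; optimal play is mixed.
Let General R play Top with probability p. Expected payoff against Left: 4p + (-10)(1−p) = 14p − 10; against Right: (-6)p + 3(1−p) = −9p + 3.
Setting these equal: 14p − 10 = −9p + 3 ⇒ 23p = 13 ⇒ p = 13/23, and the value is (14)·(13/23) − 10 = -48/23.
For General C: with q = P(Left), equating Top's and Bottom's payoffs gives 10q − 6 = −13q + 3 ⇒ q = 9/23.

9/23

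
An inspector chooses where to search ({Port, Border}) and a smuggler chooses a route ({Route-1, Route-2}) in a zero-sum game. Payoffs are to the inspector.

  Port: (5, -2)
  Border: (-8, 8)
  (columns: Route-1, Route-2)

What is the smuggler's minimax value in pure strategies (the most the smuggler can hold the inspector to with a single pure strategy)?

Column maxima: Route-1 → 5, Route-2 → 8.
The smallest of these is 5.

5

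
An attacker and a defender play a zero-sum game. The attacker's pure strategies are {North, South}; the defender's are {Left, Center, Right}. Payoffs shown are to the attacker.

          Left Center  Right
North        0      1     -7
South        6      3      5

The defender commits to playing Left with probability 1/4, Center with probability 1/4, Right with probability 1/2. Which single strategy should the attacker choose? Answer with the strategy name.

Expected payoff of North: (1/4)·0 + (1/4)·1 + (1/2)·(-7) = -13/4.
Expected payoff of South: (1/4)·6 + (1/4)·3 + (1/2)·5 = 19/4.
The largest is 19/4, so the attacker's best response is South.

South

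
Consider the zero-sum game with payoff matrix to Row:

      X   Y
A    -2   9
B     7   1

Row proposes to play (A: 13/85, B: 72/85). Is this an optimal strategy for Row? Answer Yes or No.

Against X this mix gives (13/85)·(-2) + (72/85)·7 = 478/85.
Against Y this mix gives (13/85)·9 + (72/85)·1 = 189/85.
Column will play Y, holding Row to 189/85. Shifting weight toward the row that does better against Y would raise this floor (the equalizing mix achieves 65/17 against both Y and X), so the proposed strategy is not optimal.

No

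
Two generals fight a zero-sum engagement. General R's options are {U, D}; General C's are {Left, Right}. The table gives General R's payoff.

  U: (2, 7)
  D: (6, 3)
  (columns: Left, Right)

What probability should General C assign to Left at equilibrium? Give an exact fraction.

1/2

Row minima: U → 2, D → 3; maximin = 3.
Column maxima: Left → 6, Right → 7; minimax = 6.
3 ≠ 6, so there is no saddle point; optimal play is mixed.
Let General R play U with probability p. Expected payoff against Left: 2p + 6(1−p) = −4p + 6; against Right: 7p + 3(1−p) = 4p + 3.
Setting these equal: −4p + 6 = 4p + 3 ⇒ −8p = -3 ⇒ p = 3/8, and the value is (-4)·(3/8) + 6 = 9/2.
For General C: with q = P(Left), equating U's and D's payoffs gives −5q + 7 = 3q + 3 ⇒ q = 1/2.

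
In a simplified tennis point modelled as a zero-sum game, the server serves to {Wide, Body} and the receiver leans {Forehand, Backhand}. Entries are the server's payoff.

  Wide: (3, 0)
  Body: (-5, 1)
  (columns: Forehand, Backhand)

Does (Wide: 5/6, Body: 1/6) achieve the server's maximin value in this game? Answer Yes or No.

Against Forehand this mix gives (5/6)·3 + (1/6)·(-5) = 5/3.
Against Backhand this mix gives (5/6)·0 + (1/6)·1 = 1/6.
The receiver will play Backhand, holding the server to 1/6. Shifting weight toward the row that does better against Backhand would raise this floor (the equalizing mix achieves 1/3 against both Backhand and Forehand), so the proposed strategy is not optimal.

No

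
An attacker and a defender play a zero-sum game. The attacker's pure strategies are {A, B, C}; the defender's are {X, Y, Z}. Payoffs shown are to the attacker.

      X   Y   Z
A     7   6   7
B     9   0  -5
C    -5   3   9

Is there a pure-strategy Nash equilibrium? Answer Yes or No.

Yes

Row minima: A → 6, B → -5, C → -5; maximin = 6.
Column maxima: X → 9, Y → 6, Z → 9; minimax = 6.
maximin = minimax = 6, so a saddle point exists.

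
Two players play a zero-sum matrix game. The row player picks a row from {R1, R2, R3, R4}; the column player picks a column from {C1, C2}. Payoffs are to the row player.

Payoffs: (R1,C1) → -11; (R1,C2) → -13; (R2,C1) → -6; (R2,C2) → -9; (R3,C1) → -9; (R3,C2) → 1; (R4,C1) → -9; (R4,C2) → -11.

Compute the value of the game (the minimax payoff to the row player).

-87/13

Row minima: R1 → -13, R2 → -9, R3 → -9, R4 → -11; maximin = -9.
Column maxima: C1 → -6, C2 → 1; minimax = -6.
-9 ≠ -6, so there is no saddle point; optimal play is mixed.
R1 is strictly dominated by R2, so the row player never plays it.
R4 is strictly dominated by R2, so the row player never plays it.
On the remaining 2×2 (R2, R3 vs C1, C2):
Let the row player play R2 with probability p. Expected payoff against C1: (-6)p + (-9)(1−p) = 3p − 9; against C2: (-9)p + 1(1−p) = −10p + 1.
Setting these equal: 3p − 9 = −10p + 1 ⇒ 13p = 10 ⇒ p = 10/13, and the value is (3)·(10/13) − 9 = -87/13.
For the column player: with q = P(C1), equating R2's and R3's payoffs gives 3q − 9 = −10q + 1 ⇒ q = 10/13.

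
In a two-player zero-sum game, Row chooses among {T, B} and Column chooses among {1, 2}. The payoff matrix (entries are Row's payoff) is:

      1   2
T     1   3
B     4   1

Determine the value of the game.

Row minima: T → 1, B → 1; maximin = 1.
Column maxima: 1 → 4, 2 → 3; minimax = 3.
1 ≠ 3, so there is no saddle point; optimal play is mixed.
Let Row play T with probability p. Expected payoff against 1: 1p + 4(1−p) = −3p + 4; against 2: 3p + 1(1−p) = 2p + 1.
Setting these equal: −3p + 4 = 2p + 1 ⇒ −5p = -3 ⇒ p = 3/5, and the value is (-3)·(3/5) + 4 = 11/5.
For Column: with q = P(1), equating T's and B's payoffs gives −2q + 3 = 3q + 1 ⇒ q = 2/5.

11/5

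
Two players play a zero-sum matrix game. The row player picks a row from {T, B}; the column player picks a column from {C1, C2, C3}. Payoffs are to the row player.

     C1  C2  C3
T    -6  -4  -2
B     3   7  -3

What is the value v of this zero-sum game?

-12/5

Row minima: T → -6, B → -3; maximin = -3.
Column maxima: C1 → 3, C2 → 7, C3 → -2; minimax = -2.
-3 ≠ -2, so there is no saddle point; optimal play is mixed.
C2 is strictly dominated by C1 (it gives the row player strictly more in every row), so the column player never plays it.
On the remaining 2×2 (T, B vs C1, C3):
Let the row player play T with probability p. Expected payoff against C1: (-6)p + 3(1−p) = −9p + 3; against C3: (-2)p + (-3)(1−p) = p − 3.
Setting these equal: −9p + 3 = p − 3 ⇒ −10p = -6 ⇒ p = 3/5, and the value is (-9)·(3/5) + 3 = -12/5.
For the column player: with q = P(C1), equating T's and B's payoffs gives −4q − 2 = 6q − 3 ⇒ q = 1/10.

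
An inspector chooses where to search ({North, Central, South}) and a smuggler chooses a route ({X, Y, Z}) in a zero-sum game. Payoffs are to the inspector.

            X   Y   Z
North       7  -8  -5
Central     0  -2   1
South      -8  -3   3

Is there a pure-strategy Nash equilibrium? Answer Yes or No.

Yes

Row minima: North → -8, Central → -2, South → -8; maximin = -2.
Column maxima: X → 7, Y → -2, Z → 3; minimax = -2.
maximin = minimax = -2, so a saddle point exists.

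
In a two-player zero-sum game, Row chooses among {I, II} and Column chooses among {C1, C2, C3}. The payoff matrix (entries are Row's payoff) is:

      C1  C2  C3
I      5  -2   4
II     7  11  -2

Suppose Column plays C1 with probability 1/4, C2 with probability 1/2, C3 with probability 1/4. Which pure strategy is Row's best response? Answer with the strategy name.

II

Expected payoff of I: (1/4)·5 + (1/2)·(-2) + (1/4)·4 = 5/4.
Expected payoff of II: (1/4)·7 + (1/2)·11 + (1/4)·(-2) = 27/4.
The largest is 27/4, so Row's best response is II.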